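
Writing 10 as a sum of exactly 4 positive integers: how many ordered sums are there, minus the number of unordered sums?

Ordered (compositions into 4 parts): C(9,3) = 84.
Unordered (partitions into 4 parts): 9.
Difference: 84 − 9 = 75.

75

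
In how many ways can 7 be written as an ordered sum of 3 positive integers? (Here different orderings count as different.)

15

By stars and bars with positive parts, the count is C(6,2) = 15.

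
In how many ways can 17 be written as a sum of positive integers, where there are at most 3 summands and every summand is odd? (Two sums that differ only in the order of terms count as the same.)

9

Enumerating:
17
1+1+15
1+3+13
1+5+11
3+3+11
1+7+9
3+5+9
3+7+7
5+5+7
That's 9 in total.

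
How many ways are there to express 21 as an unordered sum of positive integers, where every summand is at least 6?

9

Listing the qualifying partitions of 21:
21
15, 6
14, 7
13, 8
12, 9
11, 10
9, 6, 6
8, 7, 6
7, 7, 7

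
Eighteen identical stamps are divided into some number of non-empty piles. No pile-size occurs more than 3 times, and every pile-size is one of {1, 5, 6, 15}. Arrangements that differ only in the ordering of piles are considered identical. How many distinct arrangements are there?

5

They are:
15+1+1+1
6+6+6
6+6+5+1
6+5+5+1+1
5+5+5+1+1+1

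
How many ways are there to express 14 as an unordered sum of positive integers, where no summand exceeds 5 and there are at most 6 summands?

There are too many to list fully; the first 12 (by largest part) are:
5 + 5 + 4
5 + 5 + 3 + 1
5 + 5 + 2 + 2
5 + 5 + 2 + 1 + 1
5 + 5 + 1 + 1 + 1 + 1
5 + 4 + 4 + 1
5 + 4 + 3 + 2
5 + 4 + 3 + 1 + 1
5 + 4 + 2 + 2 + 1
5 + 4 + 2 + 1 + 1 + 1
5 + 3 + 3 + 3
5 + 3 + 3 + 2 + 1
…and 20 more, for 32 total.

32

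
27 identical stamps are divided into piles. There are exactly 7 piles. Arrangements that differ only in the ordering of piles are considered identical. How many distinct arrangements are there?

Counting exhaustively, 364 partitions satisfy the conditions.

364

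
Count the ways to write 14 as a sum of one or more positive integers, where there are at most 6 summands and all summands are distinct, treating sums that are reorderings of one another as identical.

The partitions of 14 that satisfy the conditions:
14
13+1
12+2
11+3
11+2+1
10+4
10+3+1
9+5
9+4+1
9+3+2
8+6
8+5+1
8+4+2
8+3+2+1
7+6+1
7+5+2
7+4+3
7+4+2+1
6+5+3
6+5+2+1
6+4+3+1
5+4+3+2
Counting gives 22.

22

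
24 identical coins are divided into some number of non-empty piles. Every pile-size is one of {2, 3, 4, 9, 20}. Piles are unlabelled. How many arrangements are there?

A partial list (first 12 by largest part):
20, 4
20, 2, 2
9, 9, 4, 2
9, 9, 3, 3
9, 9, 2, 2, 2
9, 4, 4, 4, 3
9, 4, 4, 3, 2, 2
9, 4, 3, 3, 3, 2
9, 4, 3, 2, 2, 2, 2
9, 3, 3, 3, 3, 3
9, 3, 3, 3, 2, 2, 2
9, 3, 2, 2, 2, 2, 2, 2
…and 19 more, for 31 total.

31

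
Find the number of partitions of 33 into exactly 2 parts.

The partitions of 33 that satisfy the conditions:
32,1
31,2
30,3
29,4
28,5
27,6
26,7
25,8
24,9
23,10
22,11
21,12
20,13
19,14
18,15
17,16

16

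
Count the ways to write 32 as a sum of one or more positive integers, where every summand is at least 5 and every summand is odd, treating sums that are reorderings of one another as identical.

Listing the qualifying partitions of 32:
27, 5
25, 7
23, 9
21, 11
19, 13
17, 15
17, 5, 5, 5
15, 7, 5, 5
13, 9, 5, 5
13, 7, 7, 5
11, 11, 5, 5
11, 9, 7, 5
11, 7, 7, 7
9, 9, 9, 5
9, 9, 7, 7
7, 5, 5, 5, 5, 5
Counting gives 16.

16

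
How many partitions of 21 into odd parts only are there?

A full systematic count gives 76.

76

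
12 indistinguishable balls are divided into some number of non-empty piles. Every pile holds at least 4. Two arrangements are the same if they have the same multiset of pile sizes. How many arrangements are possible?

Listing the qualifying partitions of 12:
12
8,4
7,5
6,6
4,4,4

5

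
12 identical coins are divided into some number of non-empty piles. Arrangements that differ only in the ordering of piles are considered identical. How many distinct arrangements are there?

77

A full systematic count gives 77.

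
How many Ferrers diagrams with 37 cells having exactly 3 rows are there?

114

Direct enumeration gives 114 partitions.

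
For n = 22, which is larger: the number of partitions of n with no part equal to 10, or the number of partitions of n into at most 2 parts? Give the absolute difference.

Partitions of 22 with no part equal to 10: 925.
Partitions of 22 into at most 2 parts: 12.
|925 − 12| = 913.

913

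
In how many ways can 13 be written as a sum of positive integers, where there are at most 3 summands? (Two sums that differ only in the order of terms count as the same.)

21

The partitions of 13 that satisfy the conditions:
13
12, 1
11, 2
11, 1, 1
10, 3
10, 2, 1
9, 4
9, 3, 1
9, 2, 2
8, 5
8, 4, 1
8, 3, 2
7, 6
7, 5, 1
7, 4, 2
7, 3, 3
6, 6, 1
6, 5, 2
6, 4, 3
5, 5, 3
5, 4, 4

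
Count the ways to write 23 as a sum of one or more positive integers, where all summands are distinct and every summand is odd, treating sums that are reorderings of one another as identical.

They are:
23
19, 3, 1
17, 5, 1
15, 7, 1
15, 5, 3
13, 9, 1
13, 7, 3
11, 9, 3
11, 7, 5

9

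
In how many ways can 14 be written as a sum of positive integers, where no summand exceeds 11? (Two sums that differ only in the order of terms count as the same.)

There are 131 such partitions.

131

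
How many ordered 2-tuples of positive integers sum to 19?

18

A composition of 19 into 2 positive parts is chosen by placing 1 dividers among the 18 gaps between 19 units: C(18,1) = 18.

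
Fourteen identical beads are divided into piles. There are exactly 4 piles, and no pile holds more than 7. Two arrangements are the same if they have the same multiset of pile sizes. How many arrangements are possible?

16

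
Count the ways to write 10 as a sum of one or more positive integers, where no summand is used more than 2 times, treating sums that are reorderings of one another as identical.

22

They are:
10
9 + 1
8 + 2
8 + 1 + 1
7 + 3
7 + 2 + 1
6 + 4
6 + 3 + 1
6 + 2 + 2
6 + 2 + 1 + 1
5 + 5
5 + 4 + 1
5 + 3 + 2
5 + 3 + 1 + 1
5 + 2 + 2 + 1
4 + 4 + 2
4 + 4 + 1 + 1
4 + 3 + 3
4 + 3 + 2 + 1
4 + 2 + 2 + 1 + 1
3 + 3 + 2 + 2
3 + 3 + 2 + 1 + 1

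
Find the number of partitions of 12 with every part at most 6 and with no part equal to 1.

The partitions of 12 that satisfy the conditions:
6, 6
6, 4, 2
6, 3, 3
6, 2, 2, 2
5, 5, 2
5, 4, 3
5, 3, 2, 2
4, 4, 4
4, 4, 2, 2
4, 3, 3, 2
4, 2, 2, 2, 2
3, 3, 3, 3
3, 3, 2, 2, 2
2, 2, 2, 2, 2, 2

14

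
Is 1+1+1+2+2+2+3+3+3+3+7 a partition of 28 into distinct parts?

The parts sum to 28, and the condition 'all summands are distinct' is violated.

No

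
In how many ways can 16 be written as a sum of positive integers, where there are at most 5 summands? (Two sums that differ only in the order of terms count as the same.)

101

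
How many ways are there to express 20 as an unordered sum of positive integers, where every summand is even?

A partial list (first 12 by largest part):
20
18, 2
16, 4
16, 2, 2
14, 6
14, 4, 2
14, 2, 2, 2
12, 8
12, 6, 2
12, 4, 4
12, 4, 2, 2
12, 2, 2, 2, 2
…and 30 more, for 42 total.

42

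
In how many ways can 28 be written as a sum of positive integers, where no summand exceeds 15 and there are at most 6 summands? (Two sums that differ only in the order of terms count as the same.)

734

There are 734 such partitions.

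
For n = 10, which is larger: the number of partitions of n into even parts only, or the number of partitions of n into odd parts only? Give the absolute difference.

3

Partitions of 10 into even parts only: 7.
Partitions of 10 into odd parts only: 10.
|7 − 10| = 3.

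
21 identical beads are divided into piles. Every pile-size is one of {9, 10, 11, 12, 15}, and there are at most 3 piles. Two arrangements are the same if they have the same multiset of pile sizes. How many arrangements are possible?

They are:
12+9
11+10
Counting gives 2.

2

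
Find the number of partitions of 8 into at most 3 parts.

Listing the qualifying partitions of 8:
8
7, 1
6, 2
6, 1, 1
5, 3
5, 2, 1
4, 4
4, 3, 1
4, 2, 2
3, 3, 2

10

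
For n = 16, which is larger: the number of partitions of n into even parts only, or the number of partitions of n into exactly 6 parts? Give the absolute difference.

13

Partitions of 16 into even parts only: 22.
Partitions of 16 into exactly 6 parts: 35.
|22 − 35| = 13.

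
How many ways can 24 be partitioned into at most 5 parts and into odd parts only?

There are too many to list fully; the first 12 (by largest part) are:
23+1
21+3
21+1+1+1
19+5
19+3+1+1
17+7
17+5+1+1
17+3+3+1
15+9
15+7+1+1
15+5+3+1
15+3+3+3
…and 17 more, for 29 total.

29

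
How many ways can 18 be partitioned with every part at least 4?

The partitions of 18 that satisfy the conditions:
18
14, 4
13, 5
12, 6
11, 7
10, 8
10, 4, 4
9, 9
9, 5, 4
8, 6, 4
8, 5, 5
7, 7, 4
7, 6, 5
6, 6, 6
6, 4, 4, 4
5, 5, 4, 4

16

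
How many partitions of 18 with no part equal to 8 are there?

343

There are 343 such partitions.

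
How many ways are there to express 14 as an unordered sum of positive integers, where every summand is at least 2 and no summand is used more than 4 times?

32

A partial list (first 12 by largest part):
14
12 + 2
11 + 3
10 + 4
10 + 2 + 2
9 + 5
9 + 3 + 2
8 + 6
8 + 4 + 2
8 + 3 + 3
8 + 2 + 2 + 2
7 + 7
…and 20 more, for 32 total.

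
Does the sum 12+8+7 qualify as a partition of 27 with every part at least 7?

The parts sum to 27, and the condition 'every summand is at least 7' holds.

Yes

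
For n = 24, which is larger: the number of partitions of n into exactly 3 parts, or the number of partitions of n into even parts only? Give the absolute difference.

Partitions of 24 into exactly 3 parts: 48.
Partitions of 24 into even parts only: 77.
|48 − 77| = 29.

29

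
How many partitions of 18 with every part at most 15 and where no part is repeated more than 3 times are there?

204

A full systematic count gives 204.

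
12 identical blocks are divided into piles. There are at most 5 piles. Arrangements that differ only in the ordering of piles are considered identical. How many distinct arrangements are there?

A partial list (first 12 by largest part):
12
11 + 1
10 + 2
10 + 1 + 1
9 + 3
9 + 2 + 1
9 + 1 + 1 + 1
8 + 4
8 + 3 + 1
8 + 2 + 2
8 + 2 + 1 + 1
8 + 1 + 1 + 1 + 1
…and 35 more, for 47 total.

47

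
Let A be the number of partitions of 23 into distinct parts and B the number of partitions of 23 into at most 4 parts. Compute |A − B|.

Partitions of 23 into distinct parts: 104.
Partitions of 23 into at most 4 parts: 150.
|104 − 150| = 46.

46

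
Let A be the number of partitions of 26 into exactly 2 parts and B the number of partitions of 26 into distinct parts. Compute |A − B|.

Partitions of 26 into exactly 2 parts: 13.
Partitions of 26 into distinct parts: 165.
|13 − 165| = 152.

152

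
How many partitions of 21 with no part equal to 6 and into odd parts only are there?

76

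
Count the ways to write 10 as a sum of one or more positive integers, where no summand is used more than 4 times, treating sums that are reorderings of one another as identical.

34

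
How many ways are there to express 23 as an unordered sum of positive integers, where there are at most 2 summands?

The partitions of 23 that satisfy the conditions:
23
22,1
21,2
20,3
19,4
18,5
17,6
16,7
15,8
14,9
13,10
12,11
Counting gives 12.

12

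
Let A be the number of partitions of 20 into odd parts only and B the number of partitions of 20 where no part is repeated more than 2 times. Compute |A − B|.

138

Partitions of 20 into odd parts only: 64.
Partitions of 20 where no part is repeated more than 2 times: 202.
|64 − 202| = 138.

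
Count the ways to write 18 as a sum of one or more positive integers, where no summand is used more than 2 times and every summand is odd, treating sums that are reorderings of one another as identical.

The partitions of 18 that satisfy the conditions:
17, 1
15, 3
13, 5
13, 3, 1, 1
11, 7
11, 5, 1, 1
11, 3, 3, 1
9, 9
9, 7, 1, 1
9, 5, 3, 1
7, 7, 3, 1
7, 5, 5, 1
7, 5, 3, 3
5, 5, 3, 3, 1, 1
Counting gives 14.

14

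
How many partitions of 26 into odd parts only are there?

165

Systematic enumeration (by largest part, then next-largest, …) yields 165.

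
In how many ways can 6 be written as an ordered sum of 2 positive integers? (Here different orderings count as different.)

Place 1 bars in the 5 internal gaps of a row of 6 dots: C(5,1) = 5.

5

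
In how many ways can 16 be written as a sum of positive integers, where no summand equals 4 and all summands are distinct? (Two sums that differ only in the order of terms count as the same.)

22

Listing the qualifying partitions of 16:
16
1 + 15
2 + 14
3 + 13
1 + 2 + 13
1 + 3 + 12
5 + 11
2 + 3 + 11
6 + 10
1 + 5 + 10
1 + 2 + 3 + 10
7 + 9
1 + 6 + 9
2 + 5 + 9
1 + 7 + 8
2 + 6 + 8
3 + 5 + 8
1 + 2 + 5 + 8
3 + 6 + 7
1 + 2 + 6 + 7
1 + 3 + 5 + 7
2 + 3 + 5 + 6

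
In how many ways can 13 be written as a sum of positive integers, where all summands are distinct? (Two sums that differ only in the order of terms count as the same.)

18

Listing the qualifying partitions of 13:
13
1 + 12
2 + 11
3 + 10
1 + 2 + 10
4 + 9
1 + 3 + 9
5 + 8
1 + 4 + 8
2 + 3 + 8
6 + 7
1 + 5 + 7
2 + 4 + 7
1 + 2 + 3 + 7
2 + 5 + 6
3 + 4 + 6
1 + 2 + 4 + 6
1 + 3 + 4 + 5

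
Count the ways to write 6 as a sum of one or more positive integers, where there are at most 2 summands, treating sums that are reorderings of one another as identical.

4

Listing the qualifying partitions of 6:
6
1, 5
2, 4
3, 3
Counting gives 4.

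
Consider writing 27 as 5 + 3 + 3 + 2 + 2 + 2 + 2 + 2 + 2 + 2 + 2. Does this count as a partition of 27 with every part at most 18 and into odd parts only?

No

The parts sum to 27, and the condition 'every summand is odd' is violated.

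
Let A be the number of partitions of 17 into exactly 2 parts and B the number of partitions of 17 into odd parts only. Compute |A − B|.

Partitions of 17 into exactly 2 parts: 8.
Partitions of 17 into odd parts only: 38.
|8 − 38| = 30.

30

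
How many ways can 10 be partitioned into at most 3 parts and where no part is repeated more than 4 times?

Enumerating:
10
9 + 1
8 + 2
8 + 1 + 1
7 + 3
7 + 2 + 1
6 + 4
6 + 3 + 1
6 + 2 + 2
5 + 5
5 + 4 + 1
5 + 3 + 2
4 + 4 + 2
4 + 3 + 3
Counting gives 14.

14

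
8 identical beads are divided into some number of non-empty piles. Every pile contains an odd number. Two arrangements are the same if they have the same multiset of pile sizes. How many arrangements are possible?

They are:
1, 7
3, 5
1, 1, 1, 5
1, 1, 3, 3
1, 1, 1, 1, 1, 3
1, 1, 1, 1, 1, 1, 1, 1

6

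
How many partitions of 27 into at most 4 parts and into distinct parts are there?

Counting exhaustively, 134 partitions satisfy the conditions.

134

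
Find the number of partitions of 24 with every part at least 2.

Enumerating by decreasing first part gives 320 partitions in all.

320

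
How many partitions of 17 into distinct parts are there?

38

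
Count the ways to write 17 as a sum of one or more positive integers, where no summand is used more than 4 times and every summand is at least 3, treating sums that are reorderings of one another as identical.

Listing the qualifying partitions of 17:
17
14 + 3
13 + 4
12 + 5
11 + 6
11 + 3 + 3
10 + 7
10 + 4 + 3
9 + 8
9 + 5 + 3
9 + 4 + 4
8 + 6 + 3
8 + 5 + 4
8 + 3 + 3 + 3
7 + 7 + 3
7 + 6 + 4
7 + 5 + 5
7 + 4 + 3 + 3
6 + 6 + 5
6 + 5 + 3 + 3
6 + 4 + 4 + 3
5 + 5 + 4 + 3
5 + 4 + 4 + 4
5 + 3 + 3 + 3 + 3
4 + 4 + 3 + 3 + 3
That's 25 in total.

25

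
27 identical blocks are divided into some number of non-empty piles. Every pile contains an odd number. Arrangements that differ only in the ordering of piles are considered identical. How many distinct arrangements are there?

192

Enumerating by decreasing first part gives 192 partitions in all.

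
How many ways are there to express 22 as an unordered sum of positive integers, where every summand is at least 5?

Enumerating:
22
17,5
16,6
15,7
14,8
13,9
12,10
12,5,5
11,11
11,6,5
10,7,5
10,6,6
9,8,5
9,7,6
8,8,6
8,7,7
7,5,5,5
6,6,5,5
That's 18 in total.

18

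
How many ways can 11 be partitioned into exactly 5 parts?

10

The partitions of 11 that satisfy the conditions:
7,1,1,1,1
6,2,1,1,1
5,3,1,1,1
5,2,2,1,1
4,4,1,1,1
4,3,2,1,1
4,2,2,2,1
3,3,3,1,1
3,3,2,2,1
3,2,2,2,2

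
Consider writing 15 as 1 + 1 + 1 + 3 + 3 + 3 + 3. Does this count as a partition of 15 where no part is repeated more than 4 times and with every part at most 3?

The parts sum to 15, and the condition 'no summand is used more than 4 times' holds; the condition 'no summand exceeds 3' holds.

Yes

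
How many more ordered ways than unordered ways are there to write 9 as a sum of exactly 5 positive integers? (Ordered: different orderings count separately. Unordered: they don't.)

65

Compositions: C(8,4) = 70.
Unordered (partitions into 5 parts): 5.
Difference: 70 − 5 = 65.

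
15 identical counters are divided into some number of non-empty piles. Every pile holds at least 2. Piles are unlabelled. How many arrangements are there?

A partial list (first 12 by largest part):
15
13+2
12+3
11+4
11+2+2
10+5
10+3+2
9+6
9+4+2
9+3+3
9+2+2+2
8+7
…and 29 more, for 41 total.

41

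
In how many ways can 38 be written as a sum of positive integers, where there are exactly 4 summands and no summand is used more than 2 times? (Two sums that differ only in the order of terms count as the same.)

Counting exhaustively, 399 partitions satisfy the conditions.

399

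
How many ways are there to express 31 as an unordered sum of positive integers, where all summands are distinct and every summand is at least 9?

The partitions of 31 that satisfy the conditions:
31
22,9
21,10
20,11
19,12
18,13
17,14
16,15
12,10,9

9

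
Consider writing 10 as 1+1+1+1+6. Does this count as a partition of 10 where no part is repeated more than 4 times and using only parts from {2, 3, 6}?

No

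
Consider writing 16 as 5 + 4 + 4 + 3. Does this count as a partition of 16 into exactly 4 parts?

Yes

The parts sum to 16, and the condition 'there are exactly 4 summands' holds.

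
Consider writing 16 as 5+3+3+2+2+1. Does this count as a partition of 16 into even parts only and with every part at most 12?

No

The parts sum to 16, and the condition 'every summand is even' is violated.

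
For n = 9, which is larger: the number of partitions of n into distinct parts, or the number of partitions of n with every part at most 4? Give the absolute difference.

Partitions of 9 into distinct parts: 8.
Partitions of 9 with every part at most 4: 18.
|8 − 18| = 10.

10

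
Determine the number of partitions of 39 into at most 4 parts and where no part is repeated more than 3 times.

588

Counting exhaustively, 588 partitions satisfy the conditions.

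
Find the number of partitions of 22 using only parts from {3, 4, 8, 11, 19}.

Listing the qualifying partitions of 22:
19,3
11,11
11,8,3
11,4,4,3
8,8,3,3
8,4,4,3,3
4,4,4,4,3,3
4,3,3,3,3,3,3

8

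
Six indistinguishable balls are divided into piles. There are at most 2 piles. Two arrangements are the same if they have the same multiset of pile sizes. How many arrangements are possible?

4

Listing the qualifying partitions of 6:
6
5 + 1
4 + 2
3 + 3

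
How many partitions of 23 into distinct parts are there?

There are 104 such partitions.

104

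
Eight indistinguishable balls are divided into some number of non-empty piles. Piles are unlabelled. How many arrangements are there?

Enumerating:
8
7+1
6+2
6+1+1
5+3
5+2+1
5+1+1+1
4+4
4+3+1
4+2+2
4+2+1+1
4+1+1+1+1
3+3+2
3+3+1+1
3+2+2+1
3+2+1+1+1
3+1+1+1+1+1
2+2+2+2
2+2+2+1+1
2+2+1+1+1+1
2+1+1+1+1+1+1
1+1+1+1+1+1+1+1
That's 22 in total.

22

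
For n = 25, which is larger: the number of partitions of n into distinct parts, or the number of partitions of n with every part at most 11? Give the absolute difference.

Partitions of 25 into distinct parts: 142.
Partitions of 25 with every part at most 11: 1586.
|142 − 1586| = 1444.

1444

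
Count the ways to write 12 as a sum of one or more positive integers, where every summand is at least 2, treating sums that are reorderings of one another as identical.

21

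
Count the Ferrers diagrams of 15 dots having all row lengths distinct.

27

There are too many to list fully; the first 12 (by largest part) are:
15
14,1
13,2
12,3
12,2,1
11,4
11,3,1
10,5
10,4,1
10,3,2
9,6
9,5,1
…and 15 more, for 27 total.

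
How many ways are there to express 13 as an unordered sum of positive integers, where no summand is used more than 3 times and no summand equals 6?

There are too many to list fully; the first 12 (by largest part) are:
13
12, 1
11, 2
11, 1, 1
10, 3
10, 2, 1
10, 1, 1, 1
9, 4
9, 3, 1
9, 2, 2
9, 2, 1, 1
8, 5
…and 40 more, for 52 total.

52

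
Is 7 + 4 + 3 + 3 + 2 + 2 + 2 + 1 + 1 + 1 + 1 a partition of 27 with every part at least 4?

No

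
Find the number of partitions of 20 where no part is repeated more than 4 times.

409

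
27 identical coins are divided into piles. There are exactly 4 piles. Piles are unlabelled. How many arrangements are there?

150

There are 150 such partitions.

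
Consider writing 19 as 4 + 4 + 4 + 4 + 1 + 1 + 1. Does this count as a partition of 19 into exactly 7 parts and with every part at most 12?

The parts sum to 19, and the condition 'there are exactly 7 summands' holds; the condition 'no summand exceeds 12' holds.

Yes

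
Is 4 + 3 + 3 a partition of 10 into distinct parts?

The parts sum to 10, and the condition 'all summands are distinct' is violated.

No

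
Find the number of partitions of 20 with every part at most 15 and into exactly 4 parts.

62

There are too many to list fully; the first 12 (by largest part) are:
15+3+1+1
15+2+2+1
14+4+1+1
14+3+2+1
14+2+2+2
13+5+1+1
13+4+2+1
13+3+3+1
13+3+2+2
12+6+1+1
12+5+2+1
12+4+3+1
…and 50 more, for 62 total.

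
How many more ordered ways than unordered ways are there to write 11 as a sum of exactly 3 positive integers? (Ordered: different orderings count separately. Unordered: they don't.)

35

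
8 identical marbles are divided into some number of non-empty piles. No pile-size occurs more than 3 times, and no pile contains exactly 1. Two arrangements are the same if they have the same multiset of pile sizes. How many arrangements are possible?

6

Enumerating:
8
2,6
3,5
4,4
2,2,4
2,3,3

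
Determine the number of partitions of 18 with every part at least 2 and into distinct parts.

25

They are:
18
16 + 2
15 + 3
14 + 4
13 + 5
13 + 3 + 2
12 + 6
12 + 4 + 2
11 + 7
11 + 5 + 2
11 + 4 + 3
10 + 8
10 + 6 + 2
10 + 5 + 3
9 + 7 + 2
9 + 6 + 3
9 + 5 + 4
9 + 4 + 3 + 2
8 + 7 + 3
8 + 6 + 4
8 + 5 + 3 + 2
7 + 6 + 5
7 + 6 + 3 + 2
7 + 5 + 4 + 2
6 + 5 + 4 + 3
That's 25 in total.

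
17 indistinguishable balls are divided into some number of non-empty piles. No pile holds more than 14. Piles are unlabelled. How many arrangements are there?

Enumerating by decreasing first part gives 293 partitions in all.

293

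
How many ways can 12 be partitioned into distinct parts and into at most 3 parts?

13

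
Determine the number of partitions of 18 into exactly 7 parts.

49

A partial list (first 12 by largest part):
12+1+1+1+1+1+1
11+2+1+1+1+1+1
10+3+1+1+1+1+1
10+2+2+1+1+1+1
9+4+1+1+1+1+1
9+3+2+1+1+1+1
9+2+2+2+1+1+1
8+5+1+1+1+1+1
8+4+2+1+1+1+1
8+3+3+1+1+1+1
8+3+2+2+1+1+1
8+2+2+2+2+1+1
…and 37 more, for 49 total.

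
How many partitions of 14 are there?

135

Counting exhaustively, 135 partitions satisfy the conditions.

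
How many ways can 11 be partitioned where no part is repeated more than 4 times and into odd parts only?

8

Enumerating:
11
9+1+1
7+3+1
7+1+1+1+1
5+5+1
5+3+3
5+3+1+1+1
3+3+3+1+1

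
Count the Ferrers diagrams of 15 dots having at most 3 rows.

27

There are too many to list fully; the first 12 (by largest part) are:
15
1,14
2,13
1,1,13
3,12
1,2,12
4,11
1,3,11
2,2,11
5,10
1,4,10
2,3,10
…and 15 more, for 27 total.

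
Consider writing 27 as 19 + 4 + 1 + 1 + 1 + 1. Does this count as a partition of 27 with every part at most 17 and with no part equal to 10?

No

The parts sum to 27, and the condition 'no summand exceeds 17' is violated.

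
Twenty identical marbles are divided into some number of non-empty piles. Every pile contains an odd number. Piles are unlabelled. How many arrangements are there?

64

A partial list (first 12 by largest part):
19 + 1
17 + 3
17 + 1 + 1 + 1
15 + 5
15 + 3 + 1 + 1
15 + 1 + 1 + 1 + 1 + 1
13 + 7
13 + 5 + 1 + 1
13 + 3 + 3 + 1
13 + 3 + 1 + 1 + 1 + 1
13 + 1 + 1 + 1 + 1 + 1 + 1 + 1
11 + 9
…and 52 more, for 64 total.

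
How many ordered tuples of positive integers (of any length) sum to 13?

There are 12 gaps and each independently is a cut or not, giving 2^12 = 4096.

4096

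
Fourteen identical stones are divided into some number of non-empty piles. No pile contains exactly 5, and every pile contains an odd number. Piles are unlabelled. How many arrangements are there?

14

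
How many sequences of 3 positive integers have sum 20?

Place 2 bars in the 19 internal gaps of a row of 20 dots: C(19,2) = 171.

171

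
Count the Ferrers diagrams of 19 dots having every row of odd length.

54

There are too many to list fully; the first 12 (by largest part) are:
19
17 + 1 + 1
15 + 3 + 1
15 + 1 + 1 + 1 + 1
13 + 5 + 1
13 + 3 + 3
13 + 3 + 1 + 1 + 1
13 + 1 + 1 + 1 + 1 + 1 + 1
11 + 7 + 1
11 + 5 + 3
11 + 5 + 1 + 1 + 1
11 + 3 + 3 + 1 + 1
…and 42 more, for 54 total.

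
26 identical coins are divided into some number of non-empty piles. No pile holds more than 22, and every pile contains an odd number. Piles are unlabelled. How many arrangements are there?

162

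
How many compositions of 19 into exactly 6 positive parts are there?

By stars and bars with positive parts, the count is C(18,5) = 8568.

8568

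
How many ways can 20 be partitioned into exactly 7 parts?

Systematic enumeration (by largest part, then next-largest, …) yields 82.

82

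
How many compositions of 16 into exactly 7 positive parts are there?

5005

A composition of 16 into 7 positive parts is chosen by placing 6 dividers among the 15 gaps between 16 units: C(15,6) = 5005.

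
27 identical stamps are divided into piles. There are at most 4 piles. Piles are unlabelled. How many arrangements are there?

A full systematic count gives 225.

225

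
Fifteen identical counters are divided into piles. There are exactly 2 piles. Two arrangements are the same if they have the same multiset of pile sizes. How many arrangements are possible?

They are:
14, 1
13, 2
12, 3
11, 4
10, 5
9, 6
8, 7

7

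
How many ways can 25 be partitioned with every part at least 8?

7

Enumerating:
25
8+17
9+16
10+15
11+14
12+13
8+8+9
That's 7 in total.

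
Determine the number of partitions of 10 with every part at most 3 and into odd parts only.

The partitions of 10 that satisfy the conditions:
3+3+3+1
3+3+1+1+1+1
3+1+1+1+1+1+1+1
1+1+1+1+1+1+1+1+1+1

4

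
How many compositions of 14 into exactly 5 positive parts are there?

By stars and bars with positive parts, the count is C(13,4) = 715.

715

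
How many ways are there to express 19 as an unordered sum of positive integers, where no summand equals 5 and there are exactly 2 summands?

They are:
18+1
17+2
16+3
15+4
13+6
12+7
11+8
10+9
That's 8 in total.

8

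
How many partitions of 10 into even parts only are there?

7

The partitions of 10 that satisfy the conditions:
10
8+2
6+4
6+2+2
4+4+2
4+2+2+2
2+2+2+2+2
That's 7 in total.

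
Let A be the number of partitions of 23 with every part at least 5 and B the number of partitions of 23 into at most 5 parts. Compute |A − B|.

270

Partitions of 23 with every part at least 5: 21.
Partitions of 23 into at most 5 parts: 291.
|21 − 291| = 270.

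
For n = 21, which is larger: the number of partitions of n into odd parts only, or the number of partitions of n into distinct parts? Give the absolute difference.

Partitions of 21 into odd parts only: 76.
Partitions of 21 into distinct parts: 76.
|76 − 76| = 0.

0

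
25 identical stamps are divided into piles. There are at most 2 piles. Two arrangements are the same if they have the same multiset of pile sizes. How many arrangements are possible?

13

Listing the qualifying partitions of 25:
25
1 + 24
2 + 23
3 + 22
4 + 21
5 + 20
6 + 19
7 + 18
8 + 17
9 + 16
10 + 15
11 + 14
12 + 13
Counting gives 13.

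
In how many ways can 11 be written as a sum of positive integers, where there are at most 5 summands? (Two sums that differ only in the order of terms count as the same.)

There are too many to list fully; the first 12 (by largest part) are:
11
10, 1
9, 2
9, 1, 1
8, 3
8, 2, 1
8, 1, 1, 1
7, 4
7, 3, 1
7, 2, 2
7, 2, 1, 1
7, 1, 1, 1, 1
…and 25 more, for 37 total.

37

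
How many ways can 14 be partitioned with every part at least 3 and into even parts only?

Enumerating:
14
10,4
8,6
6,4,4
Counting gives 4.

4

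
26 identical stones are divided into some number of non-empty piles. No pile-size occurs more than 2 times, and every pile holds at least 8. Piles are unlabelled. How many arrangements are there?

9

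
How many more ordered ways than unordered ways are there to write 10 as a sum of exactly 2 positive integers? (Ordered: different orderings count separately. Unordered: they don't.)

4

Compositions: C(9,1) = 9.
Unordered (partitions into 2 parts): 5.
Difference: 9 − 5 = 4.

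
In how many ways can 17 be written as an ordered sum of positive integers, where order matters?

65536

There are 16 gaps and each independently is a cut or not, giving 2^16 = 65536.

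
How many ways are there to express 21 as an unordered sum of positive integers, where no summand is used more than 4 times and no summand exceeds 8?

287

Direct enumeration gives 287 partitions.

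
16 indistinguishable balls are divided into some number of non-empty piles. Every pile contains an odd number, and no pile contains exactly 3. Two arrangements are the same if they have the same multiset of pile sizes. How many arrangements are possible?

14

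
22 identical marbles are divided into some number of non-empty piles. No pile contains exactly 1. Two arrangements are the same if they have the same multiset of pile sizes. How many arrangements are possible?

Systematic enumeration (by largest part, then next-largest, …) yields 210.

210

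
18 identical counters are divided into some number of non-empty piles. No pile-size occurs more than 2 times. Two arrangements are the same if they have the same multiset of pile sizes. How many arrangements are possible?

135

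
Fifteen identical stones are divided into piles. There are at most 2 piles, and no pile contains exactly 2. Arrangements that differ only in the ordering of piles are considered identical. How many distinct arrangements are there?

7

They are:
15
14, 1
12, 3
11, 4
10, 5
9, 6
8, 7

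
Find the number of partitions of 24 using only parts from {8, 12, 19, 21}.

2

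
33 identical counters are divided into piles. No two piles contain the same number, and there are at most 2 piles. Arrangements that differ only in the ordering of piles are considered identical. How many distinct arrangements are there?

17

The partitions of 33 that satisfy the conditions:
33
1, 32
2, 31
3, 30
4, 29
5, 28
6, 27
7, 26
8, 25
9, 24
10, 23
11, 22
12, 21
13, 20
14, 19
15, 18
16, 17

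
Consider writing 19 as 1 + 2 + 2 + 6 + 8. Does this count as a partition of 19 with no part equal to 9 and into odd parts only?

No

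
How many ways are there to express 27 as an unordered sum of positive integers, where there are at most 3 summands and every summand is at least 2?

There are too many to list fully; the first 12 (by largest part) are:
27
25, 2
24, 3
23, 4
23, 2, 2
22, 5
22, 3, 2
21, 6
21, 4, 2
21, 3, 3
20, 7
20, 5, 2
…and 49 more, for 61 total.

61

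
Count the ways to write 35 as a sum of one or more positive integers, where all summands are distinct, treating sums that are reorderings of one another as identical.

Counting exhaustively, 585 partitions satisfy the conditions.

585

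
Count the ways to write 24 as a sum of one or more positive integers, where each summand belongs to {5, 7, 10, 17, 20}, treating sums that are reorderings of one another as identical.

3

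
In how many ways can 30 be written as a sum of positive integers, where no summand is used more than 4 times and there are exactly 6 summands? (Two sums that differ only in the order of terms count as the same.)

Systematic enumeration (by largest part, then next-largest, …) yields 527.

527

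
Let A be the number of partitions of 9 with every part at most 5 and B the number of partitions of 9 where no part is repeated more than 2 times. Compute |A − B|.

7

Partitions of 9 with every part at most 5: 23.
Partitions of 9 where no part is repeated more than 2 times: 16.
|23 − 16| = 7.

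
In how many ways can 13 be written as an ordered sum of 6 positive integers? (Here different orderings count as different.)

A composition of 13 into 6 positive parts is chosen by placing 5 dividers among the 12 gaps between 13 units: C(12,5) = 792.

792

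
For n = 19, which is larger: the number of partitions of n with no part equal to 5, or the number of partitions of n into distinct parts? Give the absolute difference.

301

Partitions of 19 with no part equal to 5: 355.
Partitions of 19 into distinct parts: 54.
|355 − 54| = 301.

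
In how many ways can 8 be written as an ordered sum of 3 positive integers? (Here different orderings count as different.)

21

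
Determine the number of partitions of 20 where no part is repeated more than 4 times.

Direct enumeration gives 409 partitions.

409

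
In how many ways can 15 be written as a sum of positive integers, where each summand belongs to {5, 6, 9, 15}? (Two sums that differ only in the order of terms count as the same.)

The partitions of 15 that satisfy the conditions:
15
6+9
5+5+5

3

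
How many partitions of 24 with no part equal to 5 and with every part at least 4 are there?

32

A partial list (first 12 by largest part):
24
4 + 20
6 + 18
7 + 17
8 + 16
4 + 4 + 16
9 + 15
10 + 14
4 + 6 + 14
11 + 13
4 + 7 + 13
12 + 12
…and 20 more, for 32 total.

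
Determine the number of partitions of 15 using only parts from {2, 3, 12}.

4

They are:
3, 12
3, 3, 3, 3, 3
2, 2, 2, 3, 3, 3
2, 2, 2, 2, 2, 2, 3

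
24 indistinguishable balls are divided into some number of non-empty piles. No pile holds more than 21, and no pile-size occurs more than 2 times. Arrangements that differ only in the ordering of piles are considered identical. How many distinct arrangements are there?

427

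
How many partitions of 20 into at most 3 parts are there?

A partial list (first 12 by largest part):
20
19, 1
18, 2
18, 1, 1
17, 3
17, 2, 1
16, 4
16, 3, 1
16, 2, 2
15, 5
15, 4, 1
15, 3, 2
…and 32 more, for 44 total.

44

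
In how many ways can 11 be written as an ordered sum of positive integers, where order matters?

There are 10 gaps and each independently is a cut or not, giving 2^10 = 1024.

1024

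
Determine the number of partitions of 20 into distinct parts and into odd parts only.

Listing the qualifying partitions of 20:
1,19
3,17
5,15
7,13
9,11
1,3,5,11
1,3,7,9

7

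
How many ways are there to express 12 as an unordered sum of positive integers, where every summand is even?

11

The partitions of 12 that satisfy the conditions:
12
10,2
8,4
8,2,2
6,6
6,4,2
6,2,2,2
4,4,4
4,4,2,2
4,2,2,2,2
2,2,2,2,2,2
Counting gives 11.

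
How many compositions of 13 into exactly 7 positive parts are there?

924

Equivalently, choose which 6 of the 12 gaps become plus signs: C(12,6) = 924.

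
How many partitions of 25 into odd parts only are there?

There are 142 such partitions.

142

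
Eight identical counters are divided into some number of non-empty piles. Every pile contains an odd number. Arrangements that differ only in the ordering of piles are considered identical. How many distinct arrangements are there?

6

They are:
7,1
5,3
5,1,1,1
3,3,1,1
3,1,1,1,1,1
1,1,1,1,1,1,1,1
Counting gives 6.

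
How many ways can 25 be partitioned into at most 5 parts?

377

Counting exhaustively, 377 partitions satisfy the conditions.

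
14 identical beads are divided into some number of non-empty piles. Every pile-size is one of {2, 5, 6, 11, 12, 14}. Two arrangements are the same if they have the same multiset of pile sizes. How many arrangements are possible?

6

They are:
14
12, 2
6, 6, 2
6, 2, 2, 2, 2
5, 5, 2, 2
2, 2, 2, 2, 2, 2, 2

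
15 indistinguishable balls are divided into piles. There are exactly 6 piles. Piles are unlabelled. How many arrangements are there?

A partial list (first 12 by largest part):
1 + 1 + 1 + 1 + 1 + 10
1 + 1 + 1 + 1 + 2 + 9
1 + 1 + 1 + 1 + 3 + 8
1 + 1 + 1 + 2 + 2 + 8
1 + 1 + 1 + 1 + 4 + 7
1 + 1 + 1 + 2 + 3 + 7
1 + 1 + 2 + 2 + 2 + 7
1 + 1 + 1 + 1 + 5 + 6
1 + 1 + 1 + 2 + 4 + 6
1 + 1 + 1 + 3 + 3 + 6
1 + 1 + 2 + 2 + 3 + 6
1 + 2 + 2 + 2 + 2 + 6
…and 14 more, for 26 total.

26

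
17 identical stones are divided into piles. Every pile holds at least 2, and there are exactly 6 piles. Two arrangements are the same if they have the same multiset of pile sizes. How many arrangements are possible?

The partitions of 17 that satisfy the conditions:
2,2,2,2,2,7
2,2,2,2,3,6
2,2,2,2,4,5
2,2,2,3,3,5
2,2,2,3,4,4
2,2,3,3,3,4
2,3,3,3,3,3

7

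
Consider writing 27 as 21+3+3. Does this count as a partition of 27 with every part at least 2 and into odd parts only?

The parts sum to 27, and the condition 'every summand is at least 2' holds; the condition 'every summand is odd' holds.

Yes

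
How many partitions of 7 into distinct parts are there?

5

Enumerating:
7
1 + 6
2 + 5
3 + 4
1 + 2 + 4
That's 5 in total.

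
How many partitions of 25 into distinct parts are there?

142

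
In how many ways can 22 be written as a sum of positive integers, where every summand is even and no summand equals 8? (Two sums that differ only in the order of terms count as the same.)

41

There are too many to list fully; the first 12 (by largest part) are:
22
20,2
18,4
18,2,2
16,6
16,4,2
16,2,2,2
14,6,2
14,4,4
14,4,2,2
14,2,2,2,2
12,10
…and 29 more, for 41 total.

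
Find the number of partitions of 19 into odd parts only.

54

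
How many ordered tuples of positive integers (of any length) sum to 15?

16384

Each of the 14 gaps between 15 units is either a break or not: 2^14 = 16384.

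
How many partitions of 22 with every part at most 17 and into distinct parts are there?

82

Enumerating by decreasing first part gives 82 partitions in all.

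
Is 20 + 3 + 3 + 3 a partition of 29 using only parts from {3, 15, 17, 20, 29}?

The parts sum to 29, and the condition 'each summand belongs to {3, 15, 17, 20, 29}' holds.

Yes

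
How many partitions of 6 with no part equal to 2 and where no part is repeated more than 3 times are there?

5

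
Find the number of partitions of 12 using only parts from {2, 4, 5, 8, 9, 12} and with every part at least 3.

Enumerating:
12
8, 4
4, 4, 4

3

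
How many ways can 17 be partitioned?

297

There are 297 such partitions.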